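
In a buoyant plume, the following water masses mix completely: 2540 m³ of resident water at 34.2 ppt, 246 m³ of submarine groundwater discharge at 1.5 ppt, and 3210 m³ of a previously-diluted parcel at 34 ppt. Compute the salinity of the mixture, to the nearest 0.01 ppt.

32.75 ppt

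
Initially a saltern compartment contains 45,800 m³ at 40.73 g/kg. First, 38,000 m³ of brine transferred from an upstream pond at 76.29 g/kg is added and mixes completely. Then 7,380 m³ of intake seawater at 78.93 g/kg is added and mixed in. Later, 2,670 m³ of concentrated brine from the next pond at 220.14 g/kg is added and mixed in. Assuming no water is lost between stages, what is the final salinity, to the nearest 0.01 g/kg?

Total salt / total volume:
Initial salt = 45,800×40.73 = 1,865,434
After stage 1: salt = 1,865,434 + 38,000×76.29 = 4,764,454; volume = 83,800 m³; S = 56.855 g/kg
After stage 2: salt = 4,764,454 + 7,380×78.93 = 5,346,957.4; volume = 91,180 m³; S = 58.642 g/kg
After stage 3: salt = 5,346,957.4 + 2,670×220.14 = 5,934,731.2; volume = 93,850 m³
S = 5,934,731.2 / 93,850 = 63.2363 g/kg

63.24 g/kg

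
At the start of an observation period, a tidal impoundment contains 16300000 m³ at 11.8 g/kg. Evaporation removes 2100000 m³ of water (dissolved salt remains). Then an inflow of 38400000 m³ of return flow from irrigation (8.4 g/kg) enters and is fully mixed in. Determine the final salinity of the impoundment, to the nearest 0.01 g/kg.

9.79 g/kg

After evaporation: salt = 16,300,000×11.8 = 192,340,000; volume = 16,300,000 − 2,100,000 = 14,200,000 m³
After mixing: salt = 192,340,000 + 38,400,000×8.4 = 514,900,000; volume = 14,200,000 + 38,400,000 = 52,600,000 m³
S = 514,900,000 / 52,600,000 = 9.789 g/kg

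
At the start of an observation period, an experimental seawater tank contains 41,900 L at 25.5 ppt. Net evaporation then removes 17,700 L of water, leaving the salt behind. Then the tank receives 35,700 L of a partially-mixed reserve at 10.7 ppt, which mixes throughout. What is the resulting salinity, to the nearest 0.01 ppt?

After evaporation: salt = 41,900×25.5 = 1,068,450; volume = 41,900 − 17,700 = 24,200 L
After mixing: salt = 1,068,450 + 35,700×10.7 = 1,450,440; volume = 24,200 + 35,700 = 59,900 L
S = 1,450,440 / 59,900 = 24.2144 ppt

24.21 ppt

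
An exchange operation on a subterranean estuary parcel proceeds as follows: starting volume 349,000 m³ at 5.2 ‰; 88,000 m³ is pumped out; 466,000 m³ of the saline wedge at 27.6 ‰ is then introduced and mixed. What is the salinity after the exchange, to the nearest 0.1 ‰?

19.6 ‰

Remaining after removal: 261,000 m³ at 5.2 ‰ (salt = 1,357,200)
After addition: salt = 1,357,200 + 466,000×27.6 = 14,218,800; volume = 727,000 m³
S = 14,218,800 / 727,000 = 19.5582 ‰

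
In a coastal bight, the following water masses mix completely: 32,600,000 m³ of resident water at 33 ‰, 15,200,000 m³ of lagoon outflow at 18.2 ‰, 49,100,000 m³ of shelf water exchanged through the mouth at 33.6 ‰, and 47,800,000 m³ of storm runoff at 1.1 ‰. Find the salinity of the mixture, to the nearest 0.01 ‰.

Conserving salt mass:
salt = 32,600,000×33 + 15,200,000×18.2 + 49,100,000×33.6 + 47,800,000×1.1 = 1,075,800,000 + 276,640,000 + 1,649,760,000 + 52,580,000 = 3,054,780,000
volume = 32,600,000 + 15,200,000 + 49,100,000 + 47,800,000 = 144,700,000 m³
S = 3,054,780,000 / 144,700,000 = 21.1111 ‰

21.11 ‰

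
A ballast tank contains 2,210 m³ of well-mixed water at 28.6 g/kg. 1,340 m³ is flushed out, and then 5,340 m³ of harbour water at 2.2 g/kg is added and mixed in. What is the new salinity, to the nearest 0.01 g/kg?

5.90 g/kg

Remaining after removal: 870 m³ at 28.6 g/kg (salt = 24,882)
After addition: salt = 24,882 + 5,340×2.2 = 36,630; volume = 6,210 m³
S = 36,630 / 6,210 = 5.8986 g/kg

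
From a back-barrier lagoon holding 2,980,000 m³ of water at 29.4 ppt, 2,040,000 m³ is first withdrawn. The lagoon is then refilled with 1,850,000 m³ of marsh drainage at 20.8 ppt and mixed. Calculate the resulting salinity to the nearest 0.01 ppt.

Remaining after removal: 940,000 m³ at 29.4 ppt (salt = 27,636,000)
After addition: salt = 27,636,000 + 1,850,000×20.8 = 66,116,000; volume = 2,790,000 m³
S = 66,116,000 / 2,790,000 = 23.6975 ppt

23.70 ppt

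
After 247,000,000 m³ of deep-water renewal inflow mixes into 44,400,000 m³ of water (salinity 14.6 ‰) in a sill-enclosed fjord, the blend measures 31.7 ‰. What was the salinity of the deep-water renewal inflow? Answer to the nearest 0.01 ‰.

Salt balance: 44,400,000×14.6 + 247,000,000×S = 291,400,000×31.7
648,240,000 + 247,000,000·S = 9,237,380,000
S = (9,237,380,000 − 648,240,000) / 247,000,000 = 34.7738 ‰

34.77 ‰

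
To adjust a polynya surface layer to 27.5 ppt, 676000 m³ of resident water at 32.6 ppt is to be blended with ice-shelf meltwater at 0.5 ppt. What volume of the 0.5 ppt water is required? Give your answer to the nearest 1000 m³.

Salt balance: 676,000×32.6 + V×0.5 = (676,000+V)×27.5
22,037,600 + 0.5V = 18,590,000 + 27.5V
3,447,600 = 27V
V = 127,688.89 m³

128000 m³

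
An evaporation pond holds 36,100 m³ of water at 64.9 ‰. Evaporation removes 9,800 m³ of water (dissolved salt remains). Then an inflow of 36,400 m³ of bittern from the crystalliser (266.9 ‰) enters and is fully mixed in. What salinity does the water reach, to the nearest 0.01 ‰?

192.31 ‰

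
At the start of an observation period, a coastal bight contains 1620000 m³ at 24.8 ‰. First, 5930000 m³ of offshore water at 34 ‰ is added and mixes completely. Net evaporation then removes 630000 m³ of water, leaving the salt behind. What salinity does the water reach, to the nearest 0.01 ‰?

After mixing: salt = 1,620,000×24.8 + 5,930,000×34 = 241,796,000; volume = 7,550,000 m³
After evaporation: salt unchanged = 241,796,000; volume = 7,550,000 − 630,000 = 6,920,000 m³
S = 241,796,000 / 6,920,000 = 34.9416 ‰

34.94 ‰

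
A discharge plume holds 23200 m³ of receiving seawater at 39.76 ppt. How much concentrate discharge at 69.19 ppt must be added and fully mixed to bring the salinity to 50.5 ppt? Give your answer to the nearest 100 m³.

13300 m³

Salt balance: 23,200×39.76 + V×69.19 = (23,200+V)×50.5
922,432 + 69.19V = 1,171,600 + 50.5V
249,168 = 18.69V
V = 13,331.62 m³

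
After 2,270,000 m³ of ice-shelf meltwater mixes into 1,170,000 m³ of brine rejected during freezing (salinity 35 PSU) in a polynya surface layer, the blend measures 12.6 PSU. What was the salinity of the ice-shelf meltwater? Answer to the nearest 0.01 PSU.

1.05 PSU

Salt balance: 1,170,000×35 + 2,270,000×S = 3,440,000×12.6
40,950,000 + 2,270,000·S = 43,344,000
S = (43,344,000 − 40,950,000) / 2,270,000 = 1.0546 PSU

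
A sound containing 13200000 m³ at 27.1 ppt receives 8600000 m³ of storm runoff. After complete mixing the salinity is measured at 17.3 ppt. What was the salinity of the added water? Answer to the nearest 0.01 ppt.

2.26 ppt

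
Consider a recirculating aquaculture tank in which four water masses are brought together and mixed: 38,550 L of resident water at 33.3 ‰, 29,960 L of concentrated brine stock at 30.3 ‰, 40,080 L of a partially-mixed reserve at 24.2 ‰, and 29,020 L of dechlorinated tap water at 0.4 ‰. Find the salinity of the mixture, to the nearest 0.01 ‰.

Salt balance:
salt = 38,550×33.3 + 29,960×30.3 + 40,080×24.2 + 29,020×0.4 = 1,283,715 + 907,788 + 969,936 + 11,608 = 3,173,047
volume = 38,550 + 29,960 + 40,080 + 29,020 = 137,610 L
S = 3,173,047 / 137,610 = 23.0583 ‰

23.06 ‰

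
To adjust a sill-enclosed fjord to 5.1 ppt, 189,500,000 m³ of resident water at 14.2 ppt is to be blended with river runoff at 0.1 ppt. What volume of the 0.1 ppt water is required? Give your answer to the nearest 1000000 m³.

Salt balance: 189,500,000×14.2 + V×0.1 = (189,500,000+V)×5.1
2,690,900,000 + 0.1V = 966,450,000 + 5.1V
1,724,450,000 = 5V
V = 344,890,000 m³

345000000 m³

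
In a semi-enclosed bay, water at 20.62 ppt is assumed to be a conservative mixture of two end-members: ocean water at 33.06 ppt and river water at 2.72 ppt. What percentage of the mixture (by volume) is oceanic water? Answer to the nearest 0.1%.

59.0%

Let g be the oceanic fraction. Salt balance per unit volume:
g×33.06 + (1−g)×2.72 = 20.62
g = (20.62 − 2.72) / (33.06 − 2.72) = 17.9/30.34 = 0.59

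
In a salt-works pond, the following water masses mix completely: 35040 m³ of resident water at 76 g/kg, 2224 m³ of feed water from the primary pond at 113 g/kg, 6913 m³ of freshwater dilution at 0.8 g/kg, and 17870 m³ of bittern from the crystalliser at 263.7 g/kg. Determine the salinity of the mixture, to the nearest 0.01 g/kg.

Weighted by volume,
salt = 35,040×76 + 2,224×113 + 6,913×0.8 + 17,870×263.7 = 2,663,040 + 251,312 + 5,530.4 + 4,712,319 = 7,632,201.4
volume = 35,040 + 2,224 + 6,913 + 17,870 = 62,047 m³
S = 7,632,201.4 / 62,047 = 123.0068 g/kg

123.01 g/kg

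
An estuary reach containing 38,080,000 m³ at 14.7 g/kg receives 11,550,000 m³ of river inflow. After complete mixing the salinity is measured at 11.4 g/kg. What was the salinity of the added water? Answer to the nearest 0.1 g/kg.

Salt balance: 38,080,000×14.7 + 11,550,000×S = 49,630,000×11.4
559,776,000 + 11,550,000·S = 565,782,000
S = (565,782,000 − 559,776,000) / 11,550,000 = 0.52 g/kg

0.5 g/kg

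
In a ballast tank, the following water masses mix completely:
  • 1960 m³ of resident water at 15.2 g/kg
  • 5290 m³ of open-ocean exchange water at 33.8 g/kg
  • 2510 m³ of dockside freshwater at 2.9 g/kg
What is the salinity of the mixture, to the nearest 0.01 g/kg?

22.12 g/kg

Conserving salt mass:
salt = 1,960×15.2 + 5,290×33.8 + 2,510×2.9 = 29,792 + 178,802 + 7,279 = 215,873
volume = 1,960 + 5,290 + 2,510 = 9,760 m³
S = 215,873 / 9,760 = 22.1181 g/kg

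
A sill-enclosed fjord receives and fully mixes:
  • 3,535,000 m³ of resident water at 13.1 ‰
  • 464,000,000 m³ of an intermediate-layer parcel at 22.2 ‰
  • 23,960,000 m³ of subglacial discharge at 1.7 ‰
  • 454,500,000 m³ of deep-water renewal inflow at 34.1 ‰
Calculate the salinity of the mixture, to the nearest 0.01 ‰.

27.36 ‰

Total salt / total volume:
salt = 3,535,000×13.1 + 464,000,000×22.2 + 23,960,000×1.7 + 454,500,000×34.1 = 46,308,500 + 10,300,800,000 + 40,732,000 + 15,498,450,000 = 25,886,290,500
volume = 3,535,000 + 464,000,000 + 23,960,000 + 454,500,000 = 945,995,000 m³
S = 25,886,290,500 / 945,995,000 = 27.3641 ‰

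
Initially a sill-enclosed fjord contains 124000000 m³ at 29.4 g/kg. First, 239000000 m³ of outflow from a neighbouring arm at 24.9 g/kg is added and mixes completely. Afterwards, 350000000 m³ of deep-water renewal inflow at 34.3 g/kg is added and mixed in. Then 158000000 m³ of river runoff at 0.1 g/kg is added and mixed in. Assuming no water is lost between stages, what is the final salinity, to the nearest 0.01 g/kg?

24.82 g/kg

Mass of salt is conserved:
Initial salt = 124,000,000×29.4 = 3,645,600,000
After stage 1: salt = 3,645,600,000 + 239,000,000×24.9 = 9,596,700,000; volume = 363,000,000 m³; S = 26.437 g/kg
After stage 2: salt = 9,596,700,000 + 350,000,000×34.3 = 21,601,700,000; volume = 713,000,000 m³; S = 30.297 g/kg
After stage 3: salt = 21,601,700,000 + 158,000,000×0.1 = 21,617,500,000; volume = 871,000,000 m³
S = 21,617,500,000 / 871,000,000 = 24.8192 g/kg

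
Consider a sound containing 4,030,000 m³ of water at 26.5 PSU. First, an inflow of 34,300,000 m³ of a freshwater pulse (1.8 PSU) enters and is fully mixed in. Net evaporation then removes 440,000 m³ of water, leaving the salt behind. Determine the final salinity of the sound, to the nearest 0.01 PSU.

4.45 PSU

After mixing: salt = 4,030,000×26.5 + 34,300,000×1.8 = 168,535,000; volume = 38,330,000 m³
After evaporation: salt unchanged = 168,535,000; volume = 38,330,000 − 440,000 = 37,890,000 m³
S = 168,535,000 / 37,890,000 = 4.448 PSU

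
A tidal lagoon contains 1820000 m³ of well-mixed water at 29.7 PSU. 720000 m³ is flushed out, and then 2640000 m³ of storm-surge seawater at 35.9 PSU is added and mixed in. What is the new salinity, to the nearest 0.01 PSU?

Remaining after removal: 1,100,000 m³ at 29.7 PSU (salt = 32,670,000)
After addition: salt = 32,670,000 + 2,640,000×35.9 = 127,446,000; volume = 3,740,000 m³
S = 127,446,000 / 3,740,000 = 34.0765 PSU

34.08 PSU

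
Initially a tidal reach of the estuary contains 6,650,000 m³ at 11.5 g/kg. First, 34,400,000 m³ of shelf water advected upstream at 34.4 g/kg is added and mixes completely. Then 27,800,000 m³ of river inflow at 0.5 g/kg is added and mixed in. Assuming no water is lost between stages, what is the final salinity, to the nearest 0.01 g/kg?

Mass of salt is conserved:
Initial salt = 6,650,000×11.5 = 76,475,000
After stage 1: salt = 76,475,000 + 34,400,000×34.4 = 1,259,835,000; volume = 41,050,000 m³; S = 30.69 g/kg
After stage 2: salt = 1,259,835,000 + 27,800,000×0.5 = 1,273,735,000; volume = 68,850,000 m³
S = 1,273,735,000 / 68,850,000 = 18.5001 g/kg

18.50 g/kg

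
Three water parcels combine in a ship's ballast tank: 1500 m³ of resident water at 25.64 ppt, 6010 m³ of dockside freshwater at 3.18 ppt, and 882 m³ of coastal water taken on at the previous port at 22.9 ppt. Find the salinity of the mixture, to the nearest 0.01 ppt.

9.27 ppt

Total salt / total volume:
salt = 1,500×25.64 + 6,010×3.18 + 882×22.9 = 38,460 + 19,111.8 + 20,197.8 = 77,769.6
volume = 1,500 + 6,010 + 882 = 8,392 m³
S = 77,769.6 / 8,392 = 9.2671 ppt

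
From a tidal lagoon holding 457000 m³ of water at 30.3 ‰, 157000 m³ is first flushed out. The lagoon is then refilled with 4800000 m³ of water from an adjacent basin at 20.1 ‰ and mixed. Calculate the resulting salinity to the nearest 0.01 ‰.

20.70 ‰

Remaining after removal: 300,000 m³ at 30.3 ‰ (salt = 9,090,000)
After addition: salt = 9,090,000 + 4,800,000×20.1 = 105,570,000; volume = 5,100,000 m³
S = 105,570,000 / 5,100,000 = 20.7 ‰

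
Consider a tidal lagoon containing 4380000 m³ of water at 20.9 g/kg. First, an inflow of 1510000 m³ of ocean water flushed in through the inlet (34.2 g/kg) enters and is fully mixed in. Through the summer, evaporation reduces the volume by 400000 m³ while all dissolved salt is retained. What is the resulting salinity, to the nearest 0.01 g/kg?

26.08 g/kg

After mixing: salt = 4,380,000×20.9 + 1,510,000×34.2 = 143,184,000; volume = 5,890,000 m³
After evaporation: salt unchanged = 143,184,000; volume = 5,890,000 − 400,000 = 5,490,000 m³
S = 143,184,000 / 5,490,000 = 26.0809 g/kg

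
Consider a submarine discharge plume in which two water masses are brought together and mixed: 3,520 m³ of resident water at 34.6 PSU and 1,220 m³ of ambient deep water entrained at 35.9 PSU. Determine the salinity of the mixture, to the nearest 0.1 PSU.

34.9 PSU

Conserving salt mass:
salt = 3,520×34.6 + 1,220×35.9 = 121,792 + 43,798 = 165,590
volume = 3,520 + 1,220 = 4,740 m³
S = 165,590 / 4,740 = 34.935 PSU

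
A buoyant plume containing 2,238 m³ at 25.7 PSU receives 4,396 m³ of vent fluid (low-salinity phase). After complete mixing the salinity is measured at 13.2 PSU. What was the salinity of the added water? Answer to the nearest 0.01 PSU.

6.84 PSU

Salt balance: 2,238×25.7 + 4,396×S = 6,634×13.2
57,516.6 + 4,396·S = 87,568.8
S = (87,568.8 − 57,516.6) / 4,396 = 6.8363 PSU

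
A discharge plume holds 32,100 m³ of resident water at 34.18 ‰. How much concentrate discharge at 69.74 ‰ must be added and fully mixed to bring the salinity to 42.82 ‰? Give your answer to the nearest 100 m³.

Salt balance: 32,100×34.18 + V×69.74 = (32,100+V)×42.82
1,097,178 + 69.74V = 1,374,522 + 42.82V
277,344 = 26.92V
V = 10,302.53 m³

10300 m³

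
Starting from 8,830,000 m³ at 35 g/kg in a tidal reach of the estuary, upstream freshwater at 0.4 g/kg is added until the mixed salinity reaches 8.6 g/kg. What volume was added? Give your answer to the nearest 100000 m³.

28400000 m³

Salt balance: 8,830,000×35 + V×0.4 = (8,830,000+V)×8.6
309,050,000 + 0.4V = 75,938,000 + 8.6V
233,112,000 = 8.2V
V = 28,428,292.68 m³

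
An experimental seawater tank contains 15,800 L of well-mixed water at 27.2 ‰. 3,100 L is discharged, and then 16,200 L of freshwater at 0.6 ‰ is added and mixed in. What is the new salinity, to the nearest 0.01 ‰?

12.29 ‰

Remaining after removal: 12,700 L at 27.2 ‰ (salt = 345,440)
After addition: salt = 345,440 + 16,200×0.6 = 355,160; volume = 28,900 L
S = 355,160 / 28,900 = 12.2893 ‰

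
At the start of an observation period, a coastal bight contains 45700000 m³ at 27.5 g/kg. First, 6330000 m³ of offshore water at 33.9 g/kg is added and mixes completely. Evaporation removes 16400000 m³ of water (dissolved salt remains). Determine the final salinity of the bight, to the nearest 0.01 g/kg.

After mixing: salt = 45,700,000×27.5 + 6,330,000×33.9 = 1,471,337,000; volume = 52,030,000 m³
After evaporation: salt unchanged = 1,471,337,000; volume = 52,030,000 − 16,400,000 = 35,630,000 m³
S = 1,471,337,000 / 35,630,000 = 41.2949 g/kg

41.29 g/kg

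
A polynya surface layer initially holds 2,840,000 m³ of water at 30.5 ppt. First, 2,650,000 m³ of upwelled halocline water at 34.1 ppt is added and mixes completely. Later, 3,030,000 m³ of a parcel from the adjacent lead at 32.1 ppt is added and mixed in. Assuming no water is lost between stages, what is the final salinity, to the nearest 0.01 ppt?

32.19 ppt

By conservation of dissolved salt,
Initial salt = 2,840,000×30.5 = 86,620,000
After stage 1: salt = 86,620,000 + 2,650,000×34.1 = 176,985,000; volume = 5,490,000 m³; S = 32.238 ppt
After stage 2: salt = 176,985,000 + 3,030,000×32.1 = 274,248,000; volume = 8,520,000 m³
S = 274,248,000 / 8,520,000 = 32.1887 ppt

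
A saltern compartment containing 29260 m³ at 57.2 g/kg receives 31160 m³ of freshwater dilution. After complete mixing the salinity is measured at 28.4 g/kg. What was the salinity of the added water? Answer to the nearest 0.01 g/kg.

1.36 g/kg

Salt balance: 29,260×57.2 + 31,160×S = 60,420×28.4
1,673,672 + 31,160·S = 1,715,928
S = (1,715,928 − 1,673,672) / 31,160 = 1.3561 g/kg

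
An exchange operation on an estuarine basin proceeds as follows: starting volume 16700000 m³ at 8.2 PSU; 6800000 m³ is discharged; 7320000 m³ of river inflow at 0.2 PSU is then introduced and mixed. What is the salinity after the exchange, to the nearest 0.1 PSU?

4.8 PSU

Remaining after removal: 9,900,000 m³ at 8.2 PSU (salt = 81,180,000)
After addition: salt = 81,180,000 + 7,320,000×0.2 = 82,644,000; volume = 17,220,000 m³
S = 82,644,000 / 17,220,000 = 4.7993 PSU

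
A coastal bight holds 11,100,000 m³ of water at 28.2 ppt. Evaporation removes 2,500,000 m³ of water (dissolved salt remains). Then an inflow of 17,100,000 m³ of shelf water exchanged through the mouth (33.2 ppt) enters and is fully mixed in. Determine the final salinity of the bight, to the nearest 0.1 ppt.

After evaporation: salt = 11,100,000×28.2 = 313,020,000; volume = 11,100,000 − 2,500,000 = 8,600,000 m³
After mixing: salt = 313,020,000 + 17,100,000×33.2 = 880,740,000; volume = 8,600,000 + 17,100,000 = 25,700,000 m³
S = 880,740,000 / 25,700,000 = 34.27 ppt

34.3 ppt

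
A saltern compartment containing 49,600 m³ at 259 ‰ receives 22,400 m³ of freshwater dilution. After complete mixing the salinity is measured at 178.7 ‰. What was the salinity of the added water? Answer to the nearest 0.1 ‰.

Salt balance: 49,600×259 + 22,400×S = 72,000×178.7
12,846,400 + 22,400·S = 12,866,400
S = (12,866,400 − 12,846,400) / 22,400 = 0.8929 ‰

0.9 ‰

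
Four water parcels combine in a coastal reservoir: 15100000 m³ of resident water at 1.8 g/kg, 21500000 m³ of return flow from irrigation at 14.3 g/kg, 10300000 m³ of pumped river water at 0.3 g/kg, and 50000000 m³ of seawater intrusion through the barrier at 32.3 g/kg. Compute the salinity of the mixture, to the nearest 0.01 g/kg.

Conserving salt mass:
salt = 15,100,000×1.8 + 21,500,000×14.3 + 10,300,000×0.3 + 50,000,000×32.3 = 27,180,000 + 307,450,000 + 3,090,000 + 1,615,000,000 = 1,952,720,000
volume = 15,100,000 + 21,500,000 + 10,300,000 + 50,000,000 = 96,900,000 m³
S = 1,952,720,000 / 96,900,000 = 20.1519 g/kg

20.15 g/kg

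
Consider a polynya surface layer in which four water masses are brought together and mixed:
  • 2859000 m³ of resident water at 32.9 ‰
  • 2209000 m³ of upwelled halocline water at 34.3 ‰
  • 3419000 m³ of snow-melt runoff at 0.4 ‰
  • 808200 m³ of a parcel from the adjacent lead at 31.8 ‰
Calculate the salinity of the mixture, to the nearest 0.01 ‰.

Weighted by volume,
salt = 2,859,000×32.9 + 2,209,000×34.3 + 3,419,000×0.4 + 808,200×31.8 = 94,061,100 + 75,768,700 + 1,367,600 + 25,700,760 = 196,898,160
volume = 2,859,000 + 2,209,000 + 3,419,000 + 808,200 = 9,295,200 m³
S = 196,898,160 / 9,295,200 = 21.1828 ‰

21.18 ‰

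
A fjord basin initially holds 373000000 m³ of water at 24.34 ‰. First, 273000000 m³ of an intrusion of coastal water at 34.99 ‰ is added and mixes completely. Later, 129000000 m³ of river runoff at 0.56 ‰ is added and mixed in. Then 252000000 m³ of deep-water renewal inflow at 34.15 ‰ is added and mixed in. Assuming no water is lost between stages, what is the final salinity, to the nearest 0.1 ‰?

26.6 ‰

Mass of salt is conserved:
Initial salt = 373,000,000×24.34 = 9,078,820,000
After stage 1: salt = 9,078,820,000 + 273,000,000×34.99 = 18,631,090,000; volume = 646,000,000 m³; S = 28.841 ‰
After stage 2: salt = 18,631,090,000 + 129,000,000×0.56 = 18,703,330,000; volume = 775,000,000 m³; S = 24.133 ‰
After stage 3: salt = 18,703,330,000 + 252,000,000×34.15 = 27,309,130,000; volume = 1,027,000,000 m³
S = 27,309,130,000 / 1,027,000,000 = 26.5912 ‰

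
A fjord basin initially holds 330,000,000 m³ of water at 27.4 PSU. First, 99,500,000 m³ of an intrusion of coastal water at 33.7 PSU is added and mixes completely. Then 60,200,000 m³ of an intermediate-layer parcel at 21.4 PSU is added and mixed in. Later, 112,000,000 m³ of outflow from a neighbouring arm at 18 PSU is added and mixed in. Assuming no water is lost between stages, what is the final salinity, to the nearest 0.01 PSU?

26.09 PSU

Weighted by volume,
Initial salt = 330,000,000×27.4 = 9,042,000,000
After stage 1: salt = 9,042,000,000 + 99,500,000×33.7 = 12,395,150,000; volume = 429,500,000 m³; S = 28.859 PSU
After stage 2: salt = 12,395,150,000 + 60,200,000×21.4 = 13,683,430,000; volume = 489,700,000 m³; S = 27.942 PSU
After stage 3: salt = 13,683,430,000 + 112,000,000×18 = 15,699,430,000; volume = 601,700,000 m³
S = 15,699,430,000 / 601,700,000 = 26.0918 PSU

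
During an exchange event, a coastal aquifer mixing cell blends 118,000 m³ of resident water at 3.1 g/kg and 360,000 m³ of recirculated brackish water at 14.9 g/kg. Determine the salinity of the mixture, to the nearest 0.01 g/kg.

Weighted by volume,
salt = 118,000×3.1 + 360,000×14.9 = 365,800 + 5,364,000 = 5,729,800
volume = 118,000 + 360,000 = 478,000 m³
S = 5,729,800 / 478,000 = 11.987 g/kg

11.99 g/kg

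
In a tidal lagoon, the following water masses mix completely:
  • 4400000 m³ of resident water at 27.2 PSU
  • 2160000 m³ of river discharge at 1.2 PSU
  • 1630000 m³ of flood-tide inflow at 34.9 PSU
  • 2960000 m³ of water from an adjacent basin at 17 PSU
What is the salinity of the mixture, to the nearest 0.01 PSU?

Weighted by volume,
salt = 4,400,000×27.2 + 2,160,000×1.2 + 1,630,000×34.9 + 2,960,000×17 = 119,680,000 + 2,592,000 + 56,887,000 + 50,320,000 = 229,479,000
volume = 4,400,000 + 2,160,000 + 1,630,000 + 2,960,000 = 11,150,000 m³
S = 229,479,000 / 11,150,000 = 20.5811 PSU

20.58 PSU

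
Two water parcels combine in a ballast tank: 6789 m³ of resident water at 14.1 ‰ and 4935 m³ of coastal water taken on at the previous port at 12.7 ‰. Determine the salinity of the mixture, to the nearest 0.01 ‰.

13.51 ‰

Mass of salt is conserved:
salt = 6,789×14.1 + 4,935×12.7 = 95,724.9 + 62,674.5 = 158,399.4
volume = 6,789 + 4,935 = 11,724 m³
S = 158,399.4 / 11,724 = 13.5107 ‰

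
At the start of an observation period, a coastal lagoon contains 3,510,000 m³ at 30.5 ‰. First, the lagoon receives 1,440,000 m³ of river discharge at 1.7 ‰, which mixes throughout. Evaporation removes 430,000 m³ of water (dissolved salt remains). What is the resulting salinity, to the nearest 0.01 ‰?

24.23 ‰

After mixing: salt = 3,510,000×30.5 + 1,440,000×1.7 = 109,503,000; volume = 4,950,000 m³
After evaporation: salt unchanged = 109,503,000; volume = 4,950,000 − 430,000 = 4,520,000 m³
S = 109,503,000 / 4,520,000 = 24.2263 ‰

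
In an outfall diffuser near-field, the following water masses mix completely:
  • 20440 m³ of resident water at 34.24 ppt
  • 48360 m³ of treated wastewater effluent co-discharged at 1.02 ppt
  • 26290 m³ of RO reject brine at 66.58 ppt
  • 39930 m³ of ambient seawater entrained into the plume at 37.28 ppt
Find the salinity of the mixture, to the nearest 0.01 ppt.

29.54 ppt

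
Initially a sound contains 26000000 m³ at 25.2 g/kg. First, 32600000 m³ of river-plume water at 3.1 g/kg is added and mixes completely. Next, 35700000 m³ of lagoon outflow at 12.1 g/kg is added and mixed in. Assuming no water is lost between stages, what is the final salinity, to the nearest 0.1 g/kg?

Total salt / total volume:
Initial salt = 26,000,000×25.2 = 655,200,000
After stage 1: salt = 655,200,000 + 32,600,000×3.1 = 756,260,000; volume = 58,600,000 m³; S = 12.905 g/kg
After stage 2: salt = 756,260,000 + 35,700,000×12.1 = 1,188,230,000; volume = 94,300,000 m³
S = 1,188,230,000 / 94,300,000 = 12.6005 g/kg

12.6 g/kg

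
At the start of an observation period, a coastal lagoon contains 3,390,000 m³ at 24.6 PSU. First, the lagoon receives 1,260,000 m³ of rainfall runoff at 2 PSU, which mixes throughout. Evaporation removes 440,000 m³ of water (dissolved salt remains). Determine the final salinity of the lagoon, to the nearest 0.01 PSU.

After mixing: salt = 3,390,000×24.6 + 1,260,000×2 = 85,914,000; volume = 4,650,000 m³
After evaporation: salt unchanged = 85,914,000; volume = 4,650,000 − 440,000 = 4,210,000 m³
S = 85,914,000 / 4,210,000 = 20.4071 PSU

20.41 PSU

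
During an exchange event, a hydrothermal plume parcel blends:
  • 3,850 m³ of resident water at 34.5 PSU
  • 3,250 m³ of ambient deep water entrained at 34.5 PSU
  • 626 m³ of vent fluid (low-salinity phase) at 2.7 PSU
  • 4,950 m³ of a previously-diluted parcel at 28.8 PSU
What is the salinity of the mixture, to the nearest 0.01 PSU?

Mass of salt is conserved:
salt = 3,850×34.5 + 3,250×34.5 + 626×2.7 + 4,950×28.8 = 132,825 + 112,125 + 1,690.2 + 142,560 = 389,200.2
volume = 3,850 + 3,250 + 626 + 4,950 = 12,676 m³
S = 389,200.2 / 12,676 = 30.7037 PSU

30.70 PSU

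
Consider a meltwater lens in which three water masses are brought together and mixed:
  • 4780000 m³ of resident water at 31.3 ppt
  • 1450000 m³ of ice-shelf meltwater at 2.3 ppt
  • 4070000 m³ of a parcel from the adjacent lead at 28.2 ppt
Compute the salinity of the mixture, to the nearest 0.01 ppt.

25.99 ppt

By conservation of dissolved salt,
salt = 4,780,000×31.3 + 1,450,000×2.3 + 4,070,000×28.2 = 149,614,000 + 3,335,000 + 114,774,000 = 267,723,000
volume = 4,780,000 + 1,450,000 + 4,070,000 = 10,300,000 m³
S = 267,723,000 / 10,300,000 = 25.9925 ppt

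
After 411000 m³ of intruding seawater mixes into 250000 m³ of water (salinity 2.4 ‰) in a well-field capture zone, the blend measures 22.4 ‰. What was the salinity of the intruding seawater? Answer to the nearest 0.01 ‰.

Salt balance: 250,000×2.4 + 411,000×S = 661,000×22.4
600,000 + 411,000·S = 14,806,400
S = (14,806,400 − 600,000) / 411,000 = 34.5655 ‰

34.57 ‰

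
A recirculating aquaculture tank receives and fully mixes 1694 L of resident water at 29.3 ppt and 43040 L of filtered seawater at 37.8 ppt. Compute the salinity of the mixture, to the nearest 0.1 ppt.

37.5 ppt

Salt balance:
salt = 1,694×29.3 + 43,040×37.8 = 49,634.2 + 1,626,912 = 1,676,546.2
volume = 1,694 + 43,040 = 44,734 L
S = 1,676,546.2 / 44,734 = 37.478 ppt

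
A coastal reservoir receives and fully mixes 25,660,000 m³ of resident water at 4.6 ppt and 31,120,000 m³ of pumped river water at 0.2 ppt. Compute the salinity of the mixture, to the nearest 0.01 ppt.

2.19 ppt

Weighted by volume,
salt = 25,660,000×4.6 + 31,120,000×0.2 = 118,036,000 + 6,224,000 = 124,260,000
volume = 25,660,000 + 31,120,000 = 56,780,000 m³
S = 124,260,000 / 56,780,000 = 2.1884 ppt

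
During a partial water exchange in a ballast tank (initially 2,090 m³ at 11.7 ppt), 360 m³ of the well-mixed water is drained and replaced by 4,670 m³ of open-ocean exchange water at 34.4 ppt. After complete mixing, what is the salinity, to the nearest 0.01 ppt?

Remaining after removal: 1,730 m³ at 11.7 ppt (salt = 20,241)
After addition: salt = 20,241 + 4,670×34.4 = 180,889; volume = 6,400 m³
S = 180,889 / 6,400 = 28.2639 ppt

28.26 ppt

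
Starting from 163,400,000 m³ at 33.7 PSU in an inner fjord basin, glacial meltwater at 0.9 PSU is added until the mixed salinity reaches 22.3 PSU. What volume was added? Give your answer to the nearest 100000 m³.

87000000 m³

Salt balance: 163,400,000×33.7 + V×0.9 = (163,400,000+V)×22.3
5,506,580,000 + 0.9V = 3,643,820,000 + 22.3V
1,862,760,000 = 21.4V
V = 87,044,859.81 m³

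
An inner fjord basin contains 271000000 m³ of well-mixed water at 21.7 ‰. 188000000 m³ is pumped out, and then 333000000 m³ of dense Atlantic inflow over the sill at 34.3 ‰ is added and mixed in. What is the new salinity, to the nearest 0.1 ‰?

31.8 ‰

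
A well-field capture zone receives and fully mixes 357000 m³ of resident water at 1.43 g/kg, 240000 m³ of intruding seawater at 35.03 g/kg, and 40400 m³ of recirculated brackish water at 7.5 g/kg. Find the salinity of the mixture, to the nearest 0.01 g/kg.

Total salt / total volume:
salt = 357,000×1.43 + 240,000×35.03 + 40,400×7.5 = 510,510 + 8,407,200 + 303,000 = 9,220,710
volume = 357,000 + 240,000 + 40,400 = 637,400 m³
S = 9,220,710 / 637,400 = 14.4661 g/kg

14.47 g/kg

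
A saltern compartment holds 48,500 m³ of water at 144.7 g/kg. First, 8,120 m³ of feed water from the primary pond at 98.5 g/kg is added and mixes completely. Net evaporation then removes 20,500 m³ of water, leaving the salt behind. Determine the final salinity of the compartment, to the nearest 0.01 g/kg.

After mixing: salt = 48,500×144.7 + 8,120×98.5 = 7,817,770; volume = 56,620 m³
After evaporation: salt unchanged = 7,817,770; volume = 56,620 − 20,500 = 36,120 m³
S = 7,817,770 / 36,120 = 216.4388 g/kg

216.44 g/kg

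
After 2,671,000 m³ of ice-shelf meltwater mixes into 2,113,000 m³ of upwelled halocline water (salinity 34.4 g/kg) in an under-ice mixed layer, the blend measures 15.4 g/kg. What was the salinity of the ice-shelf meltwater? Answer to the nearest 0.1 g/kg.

0.4 g/kg

Salt balance: 2,113,000×34.4 + 2,671,000×S = 4,784,000×15.4
72,687,200 + 2,671,000·S = 73,673,600
S = (73,673,600 − 72,687,200) / 2,671,000 = 0.3693 g/kg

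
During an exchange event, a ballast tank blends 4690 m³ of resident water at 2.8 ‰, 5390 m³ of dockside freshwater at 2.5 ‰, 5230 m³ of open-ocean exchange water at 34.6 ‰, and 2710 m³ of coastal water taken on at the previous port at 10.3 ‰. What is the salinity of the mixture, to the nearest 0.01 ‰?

Weighted by volume,
salt = 4,690×2.8 + 5,390×2.5 + 5,230×34.6 + 2,710×10.3 = 13,132 + 13,475 + 180,958 + 27,913 = 235,478
volume = 4,690 + 5,390 + 5,230 + 2,710 = 18,020 m³
S = 235,478 / 18,020 = 13.0676 ‰

13.07 ‰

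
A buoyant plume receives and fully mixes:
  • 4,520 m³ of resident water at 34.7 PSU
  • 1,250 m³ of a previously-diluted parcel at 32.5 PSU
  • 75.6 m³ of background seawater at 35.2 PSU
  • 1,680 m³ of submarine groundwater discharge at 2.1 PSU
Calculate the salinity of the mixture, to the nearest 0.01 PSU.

Conserving salt mass:
salt = 4,520×34.7 + 1,250×32.5 + 75.6×35.2 + 1,680×2.1 = 156,844 + 40,625 + 2,661.12 + 3,528 = 203,658.12
volume = 4,520 + 1,250 + 75.6 + 1,680 = 7,525.6 m³
S = 203,658.12 / 7,525.6 = 27.062 PSU

27.06 PSU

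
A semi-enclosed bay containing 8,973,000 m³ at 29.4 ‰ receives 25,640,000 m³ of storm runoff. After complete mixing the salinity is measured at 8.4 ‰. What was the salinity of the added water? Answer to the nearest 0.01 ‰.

Salt balance: 8,973,000×29.4 + 25,640,000×S = 34,613,000×8.4
263,806,200 + 25,640,000·S = 290,749,200
S = (290,749,200 − 263,806,200) / 25,640,000 = 1.0508 ‰

1.05 ‰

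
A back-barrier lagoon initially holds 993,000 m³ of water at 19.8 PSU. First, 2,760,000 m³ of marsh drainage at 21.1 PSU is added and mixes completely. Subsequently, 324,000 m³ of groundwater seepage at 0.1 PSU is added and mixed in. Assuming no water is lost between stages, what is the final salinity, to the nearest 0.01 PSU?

Weighted by volume,
Initial salt = 993,000×19.8 = 19,661,400
After stage 1: salt = 19,661,400 + 2,760,000×21.1 = 77,897,400; volume = 3,753,000 m³; S = 20.756 PSU
After stage 2: salt = 77,897,400 + 324,000×0.1 = 77,929,800; volume = 4,077,000 m³
S = 77,929,800 / 4,077,000 = 19.1145 PSU

19.11 PSU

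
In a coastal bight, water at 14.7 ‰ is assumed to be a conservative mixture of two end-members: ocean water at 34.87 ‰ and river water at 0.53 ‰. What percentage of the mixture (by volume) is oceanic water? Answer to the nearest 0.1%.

41.3%

Let g be the oceanic fraction. Salt balance per unit volume:
g×34.87 + (1−g)×0.53 = 14.7
g = (14.7 − 0.53) / (34.87 − 0.53) = 14.17/34.34 = 0.4126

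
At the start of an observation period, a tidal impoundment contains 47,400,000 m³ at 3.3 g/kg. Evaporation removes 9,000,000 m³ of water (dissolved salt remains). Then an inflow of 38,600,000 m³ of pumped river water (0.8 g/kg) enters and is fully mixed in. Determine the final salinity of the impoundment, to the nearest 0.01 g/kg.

After evaporation: salt = 47,400,000×3.3 = 156,420,000; volume = 47,400,000 − 9,000,000 = 38,400,000 m³
After mixing: salt = 156,420,000 + 38,600,000×0.8 = 187,300,000; volume = 38,400,000 + 38,600,000 = 77,000,000 m³
S = 187,300,000 / 77,000,000 = 2.4325 g/kg

2.43 g/kg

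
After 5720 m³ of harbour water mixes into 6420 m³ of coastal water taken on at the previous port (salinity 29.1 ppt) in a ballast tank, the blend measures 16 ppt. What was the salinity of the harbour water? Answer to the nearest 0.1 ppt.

1.3 ppt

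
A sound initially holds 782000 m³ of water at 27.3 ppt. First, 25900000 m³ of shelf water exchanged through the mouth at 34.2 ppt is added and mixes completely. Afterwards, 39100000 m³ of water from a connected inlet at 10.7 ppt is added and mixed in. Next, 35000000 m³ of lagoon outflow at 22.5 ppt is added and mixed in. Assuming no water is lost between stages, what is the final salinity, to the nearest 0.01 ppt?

Mass of salt is conserved:
Initial salt = 782,000×27.3 = 21,348,600
After stage 1: salt = 21,348,600 + 25,900,000×34.2 = 907,128,600; volume = 26,682,000 m³; S = 33.998 ppt
After stage 2: salt = 907,128,600 + 39,100,000×10.7 = 1,325,498,600; volume = 65,782,000 m³; S = 20.15 ppt
After stage 3: salt = 1,325,498,600 + 35,000,000×22.5 = 2,112,998,600; volume = 100,782,000 m³
S = 2,112,998,600 / 100,782,000 = 20.966 ppt

20.97 ppt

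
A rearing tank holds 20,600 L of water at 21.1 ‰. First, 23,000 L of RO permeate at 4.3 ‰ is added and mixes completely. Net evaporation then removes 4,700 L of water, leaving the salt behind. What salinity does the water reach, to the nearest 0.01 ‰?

After mixing: salt = 20,600×21.1 + 23,000×4.3 = 533,560; volume = 43,600 L
After evaporation: salt unchanged = 533,560; volume = 43,600 − 4,700 = 38,900 L
S = 533,560 / 38,900 = 13.7162 ‰

13.72 ‰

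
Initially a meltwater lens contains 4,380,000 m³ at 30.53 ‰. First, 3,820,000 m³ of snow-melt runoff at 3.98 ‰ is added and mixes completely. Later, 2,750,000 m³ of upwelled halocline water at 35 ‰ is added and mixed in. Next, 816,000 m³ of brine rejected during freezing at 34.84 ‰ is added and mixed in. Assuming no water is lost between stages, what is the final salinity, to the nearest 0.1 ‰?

Total salt / total volume:
Initial salt = 4,380,000×30.53 = 133,721,400
After stage 1: salt = 133,721,400 + 3,820,000×3.98 = 148,925,000; volume = 8,200,000 m³; S = 18.162 ‰
After stage 2: salt = 148,925,000 + 2,750,000×35 = 245,175,000; volume = 10,950,000 m³; S = 22.39 ‰
After stage 3: salt = 245,175,000 + 816,000×34.84 = 273,604,440; volume = 11,766,000 m³
S = 273,604,440 / 11,766,000 = 23.2538 ‰

23.3 ‰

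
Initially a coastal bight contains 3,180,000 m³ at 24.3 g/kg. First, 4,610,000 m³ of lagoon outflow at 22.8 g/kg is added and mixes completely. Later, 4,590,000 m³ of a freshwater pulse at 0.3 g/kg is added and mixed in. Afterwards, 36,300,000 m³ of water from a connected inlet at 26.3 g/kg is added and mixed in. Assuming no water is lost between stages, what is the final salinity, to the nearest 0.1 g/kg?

Weighted by volume,
Initial salt = 3,180,000×24.3 = 77,274,000
After stage 1: salt = 77,274,000 + 4,610,000×22.8 = 182,382,000; volume = 7,790,000 m³; S = 23.412 g/kg
After stage 2: salt = 182,382,000 + 4,590,000×0.3 = 183,759,000; volume = 12,380,000 m³; S = 14.843 g/kg
After stage 3: salt = 183,759,000 + 36,300,000×26.3 = 1,138,449,000; volume = 48,680,000 m³
S = 1,138,449,000 / 48,680,000 = 23.3864 g/kg

23.4 g/kg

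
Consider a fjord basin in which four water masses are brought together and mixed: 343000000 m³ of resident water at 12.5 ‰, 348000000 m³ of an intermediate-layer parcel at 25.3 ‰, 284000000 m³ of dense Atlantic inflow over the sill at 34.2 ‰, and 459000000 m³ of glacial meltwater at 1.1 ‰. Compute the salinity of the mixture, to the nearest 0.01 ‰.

Total salt / total volume:
salt = 343,000,000×12.5 + 348,000,000×25.3 + 284,000,000×34.2 + 459,000,000×1.1 = 4,287,500,000 + 8,804,400,000 + 9,712,800,000 + 504,900,000 = 23,309,600,000
volume = 343,000,000 + 348,000,000 + 284,000,000 + 459,000,000 = 1,434,000,000 m³
S = 23,309,600,000 / 1,434,000,000 = 16.255 ‰

16.25 ‰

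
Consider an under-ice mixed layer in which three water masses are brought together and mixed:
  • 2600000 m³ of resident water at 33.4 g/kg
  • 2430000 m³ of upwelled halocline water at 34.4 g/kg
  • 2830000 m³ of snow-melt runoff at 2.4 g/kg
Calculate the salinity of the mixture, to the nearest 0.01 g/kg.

22.55 g/kg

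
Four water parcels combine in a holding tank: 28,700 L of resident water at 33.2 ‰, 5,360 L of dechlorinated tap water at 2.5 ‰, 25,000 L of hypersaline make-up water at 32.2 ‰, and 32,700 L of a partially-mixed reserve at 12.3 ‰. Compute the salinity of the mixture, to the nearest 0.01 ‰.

23.69 ‰

Salt balance:
salt = 28,700×33.2 + 5,360×2.5 + 25,000×32.2 + 32,700×12.3 = 952,840 + 13,400 + 805,000 + 402,210 = 2,173,450
volume = 28,700 + 5,360 + 25,000 + 32,700 = 91,760 L
S = 2,173,450 / 91,760 = 23.6862 ‰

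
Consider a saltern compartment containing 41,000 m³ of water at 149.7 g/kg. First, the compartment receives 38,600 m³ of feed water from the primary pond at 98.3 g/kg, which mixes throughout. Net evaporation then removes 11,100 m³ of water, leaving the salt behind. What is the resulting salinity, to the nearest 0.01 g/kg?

After mixing: salt = 41,000×149.7 + 38,600×98.3 = 9,932,080; volume = 79,600 m³
After evaporation: salt unchanged = 9,932,080; volume = 79,600 − 11,100 = 68,500 m³
S = 9,932,080 / 68,500 = 144.9939 g/kg

144.99 g/kg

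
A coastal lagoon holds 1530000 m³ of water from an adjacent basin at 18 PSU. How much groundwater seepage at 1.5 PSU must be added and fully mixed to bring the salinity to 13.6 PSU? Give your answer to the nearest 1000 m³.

556000 m³

Salt balance: 1,530,000×18 + V×1.5 = (1,530,000+V)×13.6
27,540,000 + 1.5V = 20,808,000 + 13.6V
6,732,000 = 12.1V
V = 556,363.64 m³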